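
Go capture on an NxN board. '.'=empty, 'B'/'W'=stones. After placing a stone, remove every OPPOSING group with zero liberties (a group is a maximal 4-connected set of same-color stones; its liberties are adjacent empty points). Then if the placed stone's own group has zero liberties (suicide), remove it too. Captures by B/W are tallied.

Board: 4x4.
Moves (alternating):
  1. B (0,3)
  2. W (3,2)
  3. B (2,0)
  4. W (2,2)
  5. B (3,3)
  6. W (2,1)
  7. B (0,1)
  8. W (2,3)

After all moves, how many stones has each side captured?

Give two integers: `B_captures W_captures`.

Move 1: B@(0,3) -> caps B=0 W=0
Move 2: W@(3,2) -> caps B=0 W=0
Move 3: B@(2,0) -> caps B=0 W=0
Move 4: W@(2,2) -> caps B=0 W=0
Move 5: B@(3,3) -> caps B=0 W=0
Move 6: W@(2,1) -> caps B=0 W=0
Move 7: B@(0,1) -> caps B=0 W=0
Move 8: W@(2,3) -> caps B=0 W=1

Answer: 0 1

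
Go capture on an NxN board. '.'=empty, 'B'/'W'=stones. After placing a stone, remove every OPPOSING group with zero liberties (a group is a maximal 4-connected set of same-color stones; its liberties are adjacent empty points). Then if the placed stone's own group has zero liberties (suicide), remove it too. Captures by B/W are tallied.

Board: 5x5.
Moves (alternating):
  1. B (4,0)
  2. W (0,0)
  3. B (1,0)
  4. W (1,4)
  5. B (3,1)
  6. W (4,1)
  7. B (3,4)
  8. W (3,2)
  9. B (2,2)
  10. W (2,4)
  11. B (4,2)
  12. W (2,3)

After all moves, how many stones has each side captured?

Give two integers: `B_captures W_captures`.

Move 1: B@(4,0) -> caps B=0 W=0
Move 2: W@(0,0) -> caps B=0 W=0
Move 3: B@(1,0) -> caps B=0 W=0
Move 4: W@(1,4) -> caps B=0 W=0
Move 5: B@(3,1) -> caps B=0 W=0
Move 6: W@(4,1) -> caps B=0 W=0
Move 7: B@(3,4) -> caps B=0 W=0
Move 8: W@(3,2) -> caps B=0 W=0
Move 9: B@(2,2) -> caps B=0 W=0
Move 10: W@(2,4) -> caps B=0 W=0
Move 11: B@(4,2) -> caps B=1 W=0
Move 12: W@(2,3) -> caps B=1 W=0

Answer: 1 0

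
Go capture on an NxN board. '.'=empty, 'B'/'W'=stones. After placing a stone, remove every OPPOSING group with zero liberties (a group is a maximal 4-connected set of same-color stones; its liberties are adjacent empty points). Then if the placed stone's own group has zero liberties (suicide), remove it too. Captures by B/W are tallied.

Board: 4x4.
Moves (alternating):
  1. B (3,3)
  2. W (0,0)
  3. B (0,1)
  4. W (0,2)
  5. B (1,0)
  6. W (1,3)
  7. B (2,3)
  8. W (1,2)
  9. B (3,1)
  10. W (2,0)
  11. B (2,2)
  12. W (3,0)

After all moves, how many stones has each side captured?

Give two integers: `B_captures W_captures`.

Answer: 1 0

Derivation:
Move 1: B@(3,3) -> caps B=0 W=0
Move 2: W@(0,0) -> caps B=0 W=0
Move 3: B@(0,1) -> caps B=0 W=0
Move 4: W@(0,2) -> caps B=0 W=0
Move 5: B@(1,0) -> caps B=1 W=0
Move 6: W@(1,3) -> caps B=1 W=0
Move 7: B@(2,3) -> caps B=1 W=0
Move 8: W@(1,2) -> caps B=1 W=0
Move 9: B@(3,1) -> caps B=1 W=0
Move 10: W@(2,0) -> caps B=1 W=0
Move 11: B@(2,2) -> caps B=1 W=0
Move 12: W@(3,0) -> caps B=1 W=0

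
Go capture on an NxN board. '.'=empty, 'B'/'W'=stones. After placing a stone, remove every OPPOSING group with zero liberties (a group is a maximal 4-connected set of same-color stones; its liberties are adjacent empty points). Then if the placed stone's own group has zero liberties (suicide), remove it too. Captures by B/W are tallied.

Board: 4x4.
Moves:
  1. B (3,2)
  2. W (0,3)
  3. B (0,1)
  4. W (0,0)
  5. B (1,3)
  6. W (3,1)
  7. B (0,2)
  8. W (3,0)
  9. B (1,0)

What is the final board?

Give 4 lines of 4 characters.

Move 1: B@(3,2) -> caps B=0 W=0
Move 2: W@(0,3) -> caps B=0 W=0
Move 3: B@(0,1) -> caps B=0 W=0
Move 4: W@(0,0) -> caps B=0 W=0
Move 5: B@(1,3) -> caps B=0 W=0
Move 6: W@(3,1) -> caps B=0 W=0
Move 7: B@(0,2) -> caps B=1 W=0
Move 8: W@(3,0) -> caps B=1 W=0
Move 9: B@(1,0) -> caps B=2 W=0

Answer: .BB.
B..B
....
WWB.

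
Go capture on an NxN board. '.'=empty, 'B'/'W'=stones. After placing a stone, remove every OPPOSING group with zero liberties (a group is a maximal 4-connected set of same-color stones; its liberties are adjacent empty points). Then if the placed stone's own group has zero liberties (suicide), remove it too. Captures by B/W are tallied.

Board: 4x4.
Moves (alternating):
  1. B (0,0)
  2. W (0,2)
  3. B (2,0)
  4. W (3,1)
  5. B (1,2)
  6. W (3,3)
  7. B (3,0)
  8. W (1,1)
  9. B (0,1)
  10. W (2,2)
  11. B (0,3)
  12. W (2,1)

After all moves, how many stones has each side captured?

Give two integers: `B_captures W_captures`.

Answer: 1 0

Derivation:
Move 1: B@(0,0) -> caps B=0 W=0
Move 2: W@(0,2) -> caps B=0 W=0
Move 3: B@(2,0) -> caps B=0 W=0
Move 4: W@(3,1) -> caps B=0 W=0
Move 5: B@(1,2) -> caps B=0 W=0
Move 6: W@(3,3) -> caps B=0 W=0
Move 7: B@(3,0) -> caps B=0 W=0
Move 8: W@(1,1) -> caps B=0 W=0
Move 9: B@(0,1) -> caps B=0 W=0
Move 10: W@(2,2) -> caps B=0 W=0
Move 11: B@(0,3) -> caps B=1 W=0
Move 12: W@(2,1) -> caps B=1 W=0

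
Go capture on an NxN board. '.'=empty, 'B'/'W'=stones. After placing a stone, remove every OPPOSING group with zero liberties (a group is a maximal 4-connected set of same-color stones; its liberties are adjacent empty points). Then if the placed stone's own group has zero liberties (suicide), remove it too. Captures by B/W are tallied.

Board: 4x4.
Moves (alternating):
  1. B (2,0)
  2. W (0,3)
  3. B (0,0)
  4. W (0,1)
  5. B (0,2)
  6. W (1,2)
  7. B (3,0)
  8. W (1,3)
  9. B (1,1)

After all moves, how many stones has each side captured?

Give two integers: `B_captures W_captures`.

Move 1: B@(2,0) -> caps B=0 W=0
Move 2: W@(0,3) -> caps B=0 W=0
Move 3: B@(0,0) -> caps B=0 W=0
Move 4: W@(0,1) -> caps B=0 W=0
Move 5: B@(0,2) -> caps B=0 W=0
Move 6: W@(1,2) -> caps B=0 W=1
Move 7: B@(3,0) -> caps B=0 W=1
Move 8: W@(1,3) -> caps B=0 W=1
Move 9: B@(1,1) -> caps B=0 W=1

Answer: 0 1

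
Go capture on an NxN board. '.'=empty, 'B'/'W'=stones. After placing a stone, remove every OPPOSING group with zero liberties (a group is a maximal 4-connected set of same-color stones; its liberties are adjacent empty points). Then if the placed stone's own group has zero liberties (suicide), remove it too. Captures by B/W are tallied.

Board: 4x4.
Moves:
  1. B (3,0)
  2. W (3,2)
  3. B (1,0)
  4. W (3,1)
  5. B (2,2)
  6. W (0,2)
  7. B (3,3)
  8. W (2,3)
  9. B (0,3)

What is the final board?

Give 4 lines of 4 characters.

Answer: ..WB
B...
..BW
BWW.

Derivation:
Move 1: B@(3,0) -> caps B=0 W=0
Move 2: W@(3,2) -> caps B=0 W=0
Move 3: B@(1,0) -> caps B=0 W=0
Move 4: W@(3,1) -> caps B=0 W=0
Move 5: B@(2,2) -> caps B=0 W=0
Move 6: W@(0,2) -> caps B=0 W=0
Move 7: B@(3,3) -> caps B=0 W=0
Move 8: W@(2,3) -> caps B=0 W=1
Move 9: B@(0,3) -> caps B=0 W=1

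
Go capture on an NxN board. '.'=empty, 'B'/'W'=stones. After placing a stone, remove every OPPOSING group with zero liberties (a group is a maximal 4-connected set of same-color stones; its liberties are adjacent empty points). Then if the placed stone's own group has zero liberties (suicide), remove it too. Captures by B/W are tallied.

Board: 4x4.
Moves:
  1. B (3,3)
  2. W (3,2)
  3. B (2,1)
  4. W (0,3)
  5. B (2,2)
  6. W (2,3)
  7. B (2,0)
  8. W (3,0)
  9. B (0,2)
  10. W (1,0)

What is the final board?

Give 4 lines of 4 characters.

Answer: ..BW
W...
BBBW
W.W.

Derivation:
Move 1: B@(3,3) -> caps B=0 W=0
Move 2: W@(3,2) -> caps B=0 W=0
Move 3: B@(2,1) -> caps B=0 W=0
Move 4: W@(0,3) -> caps B=0 W=0
Move 5: B@(2,2) -> caps B=0 W=0
Move 6: W@(2,3) -> caps B=0 W=1
Move 7: B@(2,0) -> caps B=0 W=1
Move 8: W@(3,0) -> caps B=0 W=1
Move 9: B@(0,2) -> caps B=0 W=1
Move 10: W@(1,0) -> caps B=0 W=1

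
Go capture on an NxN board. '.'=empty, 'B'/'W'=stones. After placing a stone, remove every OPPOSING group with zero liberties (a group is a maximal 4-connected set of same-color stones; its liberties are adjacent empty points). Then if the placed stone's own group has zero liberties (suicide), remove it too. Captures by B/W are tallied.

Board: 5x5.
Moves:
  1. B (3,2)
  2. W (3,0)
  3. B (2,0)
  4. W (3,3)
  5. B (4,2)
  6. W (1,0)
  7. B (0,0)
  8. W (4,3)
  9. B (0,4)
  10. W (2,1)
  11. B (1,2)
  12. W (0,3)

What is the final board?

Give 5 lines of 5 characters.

Move 1: B@(3,2) -> caps B=0 W=0
Move 2: W@(3,0) -> caps B=0 W=0
Move 3: B@(2,0) -> caps B=0 W=0
Move 4: W@(3,3) -> caps B=0 W=0
Move 5: B@(4,2) -> caps B=0 W=0
Move 6: W@(1,0) -> caps B=0 W=0
Move 7: B@(0,0) -> caps B=0 W=0
Move 8: W@(4,3) -> caps B=0 W=0
Move 9: B@(0,4) -> caps B=0 W=0
Move 10: W@(2,1) -> caps B=0 W=1
Move 11: B@(1,2) -> caps B=0 W=1
Move 12: W@(0,3) -> caps B=0 W=1

Answer: B..WB
W.B..
.W...
W.BW.
..BW.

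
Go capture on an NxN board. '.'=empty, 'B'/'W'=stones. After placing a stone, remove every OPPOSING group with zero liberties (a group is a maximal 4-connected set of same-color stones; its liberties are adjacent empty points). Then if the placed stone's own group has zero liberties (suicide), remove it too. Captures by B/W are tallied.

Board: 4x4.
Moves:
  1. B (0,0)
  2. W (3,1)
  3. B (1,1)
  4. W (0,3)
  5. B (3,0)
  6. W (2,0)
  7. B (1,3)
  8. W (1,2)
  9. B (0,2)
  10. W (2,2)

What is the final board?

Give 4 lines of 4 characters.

Move 1: B@(0,0) -> caps B=0 W=0
Move 2: W@(3,1) -> caps B=0 W=0
Move 3: B@(1,1) -> caps B=0 W=0
Move 4: W@(0,3) -> caps B=0 W=0
Move 5: B@(3,0) -> caps B=0 W=0
Move 6: W@(2,0) -> caps B=0 W=1
Move 7: B@(1,3) -> caps B=0 W=1
Move 8: W@(1,2) -> caps B=0 W=1
Move 9: B@(0,2) -> caps B=1 W=1
Move 10: W@(2,2) -> caps B=1 W=1

Answer: B.B.
.BWB
W.W.
.W..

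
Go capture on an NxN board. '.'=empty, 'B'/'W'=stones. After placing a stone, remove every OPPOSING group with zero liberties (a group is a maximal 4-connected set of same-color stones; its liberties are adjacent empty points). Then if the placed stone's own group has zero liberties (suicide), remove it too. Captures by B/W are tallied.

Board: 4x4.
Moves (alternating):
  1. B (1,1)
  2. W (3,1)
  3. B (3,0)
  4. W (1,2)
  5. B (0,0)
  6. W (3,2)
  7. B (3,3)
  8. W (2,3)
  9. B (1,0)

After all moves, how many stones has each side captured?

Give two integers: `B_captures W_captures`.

Answer: 0 1

Derivation:
Move 1: B@(1,1) -> caps B=0 W=0
Move 2: W@(3,1) -> caps B=0 W=0
Move 3: B@(3,0) -> caps B=0 W=0
Move 4: W@(1,2) -> caps B=0 W=0
Move 5: B@(0,0) -> caps B=0 W=0
Move 6: W@(3,2) -> caps B=0 W=0
Move 7: B@(3,3) -> caps B=0 W=0
Move 8: W@(2,3) -> caps B=0 W=1
Move 9: B@(1,0) -> caps B=0 W=1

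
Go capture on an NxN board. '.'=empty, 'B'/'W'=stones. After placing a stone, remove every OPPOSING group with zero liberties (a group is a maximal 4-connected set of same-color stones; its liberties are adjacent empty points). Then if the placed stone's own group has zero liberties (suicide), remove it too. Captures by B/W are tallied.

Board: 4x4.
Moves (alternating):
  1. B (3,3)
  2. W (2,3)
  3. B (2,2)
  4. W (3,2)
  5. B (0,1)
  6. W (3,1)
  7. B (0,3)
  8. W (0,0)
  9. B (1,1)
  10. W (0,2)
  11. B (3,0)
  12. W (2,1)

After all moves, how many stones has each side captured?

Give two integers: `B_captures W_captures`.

Move 1: B@(3,3) -> caps B=0 W=0
Move 2: W@(2,3) -> caps B=0 W=0
Move 3: B@(2,2) -> caps B=0 W=0
Move 4: W@(3,2) -> caps B=0 W=1
Move 5: B@(0,1) -> caps B=0 W=1
Move 6: W@(3,1) -> caps B=0 W=1
Move 7: B@(0,3) -> caps B=0 W=1
Move 8: W@(0,0) -> caps B=0 W=1
Move 9: B@(1,1) -> caps B=0 W=1
Move 10: W@(0,2) -> caps B=0 W=1
Move 11: B@(3,0) -> caps B=0 W=1
Move 12: W@(2,1) -> caps B=0 W=1

Answer: 0 1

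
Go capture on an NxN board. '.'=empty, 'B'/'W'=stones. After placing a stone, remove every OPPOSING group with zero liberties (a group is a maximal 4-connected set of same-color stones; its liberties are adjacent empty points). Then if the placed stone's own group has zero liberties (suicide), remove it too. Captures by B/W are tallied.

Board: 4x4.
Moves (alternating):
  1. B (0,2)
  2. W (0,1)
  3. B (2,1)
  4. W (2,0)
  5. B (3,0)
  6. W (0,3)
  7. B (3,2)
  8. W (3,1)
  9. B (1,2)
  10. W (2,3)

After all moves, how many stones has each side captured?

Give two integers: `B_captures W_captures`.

Move 1: B@(0,2) -> caps B=0 W=0
Move 2: W@(0,1) -> caps B=0 W=0
Move 3: B@(2,1) -> caps B=0 W=0
Move 4: W@(2,0) -> caps B=0 W=0
Move 5: B@(3,0) -> caps B=0 W=0
Move 6: W@(0,3) -> caps B=0 W=0
Move 7: B@(3,2) -> caps B=0 W=0
Move 8: W@(3,1) -> caps B=0 W=1
Move 9: B@(1,2) -> caps B=0 W=1
Move 10: W@(2,3) -> caps B=0 W=1

Answer: 0 1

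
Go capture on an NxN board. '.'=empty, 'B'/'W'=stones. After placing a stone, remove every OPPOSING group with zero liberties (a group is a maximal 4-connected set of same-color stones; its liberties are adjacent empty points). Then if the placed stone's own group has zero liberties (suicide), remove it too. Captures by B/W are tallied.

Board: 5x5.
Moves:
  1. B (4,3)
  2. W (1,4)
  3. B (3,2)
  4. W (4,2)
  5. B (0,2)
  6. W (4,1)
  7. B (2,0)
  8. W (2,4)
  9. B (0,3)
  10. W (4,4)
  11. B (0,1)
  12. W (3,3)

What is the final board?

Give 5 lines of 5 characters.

Move 1: B@(4,3) -> caps B=0 W=0
Move 2: W@(1,4) -> caps B=0 W=0
Move 3: B@(3,2) -> caps B=0 W=0
Move 4: W@(4,2) -> caps B=0 W=0
Move 5: B@(0,2) -> caps B=0 W=0
Move 6: W@(4,1) -> caps B=0 W=0
Move 7: B@(2,0) -> caps B=0 W=0
Move 8: W@(2,4) -> caps B=0 W=0
Move 9: B@(0,3) -> caps B=0 W=0
Move 10: W@(4,4) -> caps B=0 W=0
Move 11: B@(0,1) -> caps B=0 W=0
Move 12: W@(3,3) -> caps B=0 W=1

Answer: .BBB.
....W
B...W
..BW.
.WW.W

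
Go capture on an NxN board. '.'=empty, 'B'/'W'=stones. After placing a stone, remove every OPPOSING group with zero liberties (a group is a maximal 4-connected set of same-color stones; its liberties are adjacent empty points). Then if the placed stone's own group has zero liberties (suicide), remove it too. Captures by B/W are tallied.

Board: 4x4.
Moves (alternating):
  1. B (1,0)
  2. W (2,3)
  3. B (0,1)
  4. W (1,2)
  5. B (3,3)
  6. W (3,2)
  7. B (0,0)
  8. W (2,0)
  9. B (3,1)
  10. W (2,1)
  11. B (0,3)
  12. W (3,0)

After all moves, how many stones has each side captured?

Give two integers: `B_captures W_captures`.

Move 1: B@(1,0) -> caps B=0 W=0
Move 2: W@(2,3) -> caps B=0 W=0
Move 3: B@(0,1) -> caps B=0 W=0
Move 4: W@(1,2) -> caps B=0 W=0
Move 5: B@(3,3) -> caps B=0 W=0
Move 6: W@(3,2) -> caps B=0 W=1
Move 7: B@(0,0) -> caps B=0 W=1
Move 8: W@(2,0) -> caps B=0 W=1
Move 9: B@(3,1) -> caps B=0 W=1
Move 10: W@(2,1) -> caps B=0 W=1
Move 11: B@(0,3) -> caps B=0 W=1
Move 12: W@(3,0) -> caps B=0 W=2

Answer: 0 2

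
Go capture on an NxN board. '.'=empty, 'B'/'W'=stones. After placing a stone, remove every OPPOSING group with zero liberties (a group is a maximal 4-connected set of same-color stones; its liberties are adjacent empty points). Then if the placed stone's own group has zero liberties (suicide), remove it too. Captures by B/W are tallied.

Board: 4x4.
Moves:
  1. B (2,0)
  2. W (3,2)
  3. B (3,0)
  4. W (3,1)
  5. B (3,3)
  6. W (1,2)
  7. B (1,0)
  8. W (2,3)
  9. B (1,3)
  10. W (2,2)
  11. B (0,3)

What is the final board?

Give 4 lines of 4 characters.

Answer: ...B
B.WB
B.WW
BWW.

Derivation:
Move 1: B@(2,0) -> caps B=0 W=0
Move 2: W@(3,2) -> caps B=0 W=0
Move 3: B@(3,0) -> caps B=0 W=0
Move 4: W@(3,1) -> caps B=0 W=0
Move 5: B@(3,3) -> caps B=0 W=0
Move 6: W@(1,2) -> caps B=0 W=0
Move 7: B@(1,0) -> caps B=0 W=0
Move 8: W@(2,3) -> caps B=0 W=1
Move 9: B@(1,3) -> caps B=0 W=1
Move 10: W@(2,2) -> caps B=0 W=1
Move 11: B@(0,3) -> caps B=0 W=1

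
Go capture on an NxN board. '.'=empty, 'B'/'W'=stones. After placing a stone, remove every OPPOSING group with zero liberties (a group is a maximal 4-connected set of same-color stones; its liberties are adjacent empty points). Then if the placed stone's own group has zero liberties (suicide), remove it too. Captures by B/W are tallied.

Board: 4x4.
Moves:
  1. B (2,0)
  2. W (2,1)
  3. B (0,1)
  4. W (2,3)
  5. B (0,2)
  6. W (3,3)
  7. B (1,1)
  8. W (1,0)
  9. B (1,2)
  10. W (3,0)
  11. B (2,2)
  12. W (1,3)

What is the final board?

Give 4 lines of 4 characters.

Answer: .BB.
WBBW
.WBW
W..W

Derivation:
Move 1: B@(2,0) -> caps B=0 W=0
Move 2: W@(2,1) -> caps B=0 W=0
Move 3: B@(0,1) -> caps B=0 W=0
Move 4: W@(2,3) -> caps B=0 W=0
Move 5: B@(0,2) -> caps B=0 W=0
Move 6: W@(3,3) -> caps B=0 W=0
Move 7: B@(1,1) -> caps B=0 W=0
Move 8: W@(1,0) -> caps B=0 W=0
Move 9: B@(1,2) -> caps B=0 W=0
Move 10: W@(3,0) -> caps B=0 W=1
Move 11: B@(2,2) -> caps B=0 W=1
Move 12: W@(1,3) -> caps B=0 W=1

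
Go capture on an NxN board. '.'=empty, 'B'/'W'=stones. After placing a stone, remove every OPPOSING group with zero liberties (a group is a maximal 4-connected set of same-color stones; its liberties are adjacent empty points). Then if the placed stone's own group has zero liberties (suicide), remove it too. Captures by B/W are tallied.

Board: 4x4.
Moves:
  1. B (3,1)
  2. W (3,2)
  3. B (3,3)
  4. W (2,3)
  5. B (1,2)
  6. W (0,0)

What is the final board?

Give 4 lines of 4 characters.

Answer: W...
..B.
...W
.BW.

Derivation:
Move 1: B@(3,1) -> caps B=0 W=0
Move 2: W@(3,2) -> caps B=0 W=0
Move 3: B@(3,3) -> caps B=0 W=0
Move 4: W@(2,3) -> caps B=0 W=1
Move 5: B@(1,2) -> caps B=0 W=1
Move 6: W@(0,0) -> caps B=0 W=1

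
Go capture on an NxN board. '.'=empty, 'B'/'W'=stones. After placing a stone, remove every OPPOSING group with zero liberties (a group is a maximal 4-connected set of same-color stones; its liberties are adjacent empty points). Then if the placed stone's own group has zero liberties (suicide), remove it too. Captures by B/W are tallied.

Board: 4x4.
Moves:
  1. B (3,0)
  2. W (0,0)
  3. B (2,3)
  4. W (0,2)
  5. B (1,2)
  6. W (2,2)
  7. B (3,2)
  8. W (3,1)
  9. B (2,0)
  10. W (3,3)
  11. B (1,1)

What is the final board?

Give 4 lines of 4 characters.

Move 1: B@(3,0) -> caps B=0 W=0
Move 2: W@(0,0) -> caps B=0 W=0
Move 3: B@(2,3) -> caps B=0 W=0
Move 4: W@(0,2) -> caps B=0 W=0
Move 5: B@(1,2) -> caps B=0 W=0
Move 6: W@(2,2) -> caps B=0 W=0
Move 7: B@(3,2) -> caps B=0 W=0
Move 8: W@(3,1) -> caps B=0 W=0
Move 9: B@(2,0) -> caps B=0 W=0
Move 10: W@(3,3) -> caps B=0 W=1
Move 11: B@(1,1) -> caps B=0 W=1

Answer: W.W.
.BB.
B.WB
BW.W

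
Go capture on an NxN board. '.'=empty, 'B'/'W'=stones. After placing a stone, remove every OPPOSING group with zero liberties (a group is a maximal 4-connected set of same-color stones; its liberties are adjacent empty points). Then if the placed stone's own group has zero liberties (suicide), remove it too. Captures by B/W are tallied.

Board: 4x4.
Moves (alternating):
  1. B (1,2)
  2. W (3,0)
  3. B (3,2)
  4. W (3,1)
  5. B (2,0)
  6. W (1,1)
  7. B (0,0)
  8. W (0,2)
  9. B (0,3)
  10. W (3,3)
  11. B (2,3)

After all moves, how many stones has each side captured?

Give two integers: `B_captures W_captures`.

Answer: 1 0

Derivation:
Move 1: B@(1,2) -> caps B=0 W=0
Move 2: W@(3,0) -> caps B=0 W=0
Move 3: B@(3,2) -> caps B=0 W=0
Move 4: W@(3,1) -> caps B=0 W=0
Move 5: B@(2,0) -> caps B=0 W=0
Move 6: W@(1,1) -> caps B=0 W=0
Move 7: B@(0,0) -> caps B=0 W=0
Move 8: W@(0,2) -> caps B=0 W=0
Move 9: B@(0,3) -> caps B=0 W=0
Move 10: W@(3,3) -> caps B=0 W=0
Move 11: B@(2,3) -> caps B=1 W=0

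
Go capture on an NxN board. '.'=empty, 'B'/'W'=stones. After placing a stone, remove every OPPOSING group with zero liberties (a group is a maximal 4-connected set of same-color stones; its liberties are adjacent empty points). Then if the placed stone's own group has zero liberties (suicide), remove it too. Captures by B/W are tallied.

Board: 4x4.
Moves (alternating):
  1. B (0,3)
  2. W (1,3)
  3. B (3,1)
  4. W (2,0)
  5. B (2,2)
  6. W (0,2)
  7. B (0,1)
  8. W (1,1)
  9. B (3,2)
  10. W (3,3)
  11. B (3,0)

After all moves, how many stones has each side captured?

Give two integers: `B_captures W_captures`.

Answer: 0 1

Derivation:
Move 1: B@(0,3) -> caps B=0 W=0
Move 2: W@(1,3) -> caps B=0 W=0
Move 3: B@(3,1) -> caps B=0 W=0
Move 4: W@(2,0) -> caps B=0 W=0
Move 5: B@(2,2) -> caps B=0 W=0
Move 6: W@(0,2) -> caps B=0 W=1
Move 7: B@(0,1) -> caps B=0 W=1
Move 8: W@(1,1) -> caps B=0 W=1
Move 9: B@(3,2) -> caps B=0 W=1
Move 10: W@(3,3) -> caps B=0 W=1
Move 11: B@(3,0) -> caps B=0 W=1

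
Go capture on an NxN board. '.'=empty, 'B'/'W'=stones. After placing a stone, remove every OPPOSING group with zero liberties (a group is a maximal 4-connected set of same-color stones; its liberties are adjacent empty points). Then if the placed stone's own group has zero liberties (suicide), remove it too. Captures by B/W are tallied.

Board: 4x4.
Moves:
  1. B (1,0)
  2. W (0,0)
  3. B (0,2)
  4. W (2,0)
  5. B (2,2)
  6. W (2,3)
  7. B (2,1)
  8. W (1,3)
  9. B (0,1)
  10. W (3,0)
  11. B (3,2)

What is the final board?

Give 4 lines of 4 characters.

Move 1: B@(1,0) -> caps B=0 W=0
Move 2: W@(0,0) -> caps B=0 W=0
Move 3: B@(0,2) -> caps B=0 W=0
Move 4: W@(2,0) -> caps B=0 W=0
Move 5: B@(2,2) -> caps B=0 W=0
Move 6: W@(2,3) -> caps B=0 W=0
Move 7: B@(2,1) -> caps B=0 W=0
Move 8: W@(1,3) -> caps B=0 W=0
Move 9: B@(0,1) -> caps B=1 W=0
Move 10: W@(3,0) -> caps B=1 W=0
Move 11: B@(3,2) -> caps B=1 W=0

Answer: .BB.
B..W
WBBW
W.B.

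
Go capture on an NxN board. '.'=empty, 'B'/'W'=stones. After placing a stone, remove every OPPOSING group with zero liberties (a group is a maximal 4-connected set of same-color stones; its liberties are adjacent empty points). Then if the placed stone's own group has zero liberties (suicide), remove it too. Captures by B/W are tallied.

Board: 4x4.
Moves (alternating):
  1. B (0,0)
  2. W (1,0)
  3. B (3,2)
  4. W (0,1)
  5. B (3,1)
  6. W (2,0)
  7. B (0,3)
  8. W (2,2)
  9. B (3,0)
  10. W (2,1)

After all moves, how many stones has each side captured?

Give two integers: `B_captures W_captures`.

Answer: 0 1

Derivation:
Move 1: B@(0,0) -> caps B=0 W=0
Move 2: W@(1,0) -> caps B=0 W=0
Move 3: B@(3,2) -> caps B=0 W=0
Move 4: W@(0,1) -> caps B=0 W=1
Move 5: B@(3,1) -> caps B=0 W=1
Move 6: W@(2,0) -> caps B=0 W=1
Move 7: B@(0,3) -> caps B=0 W=1
Move 8: W@(2,2) -> caps B=0 W=1
Move 9: B@(3,0) -> caps B=0 W=1
Move 10: W@(2,1) -> caps B=0 W=1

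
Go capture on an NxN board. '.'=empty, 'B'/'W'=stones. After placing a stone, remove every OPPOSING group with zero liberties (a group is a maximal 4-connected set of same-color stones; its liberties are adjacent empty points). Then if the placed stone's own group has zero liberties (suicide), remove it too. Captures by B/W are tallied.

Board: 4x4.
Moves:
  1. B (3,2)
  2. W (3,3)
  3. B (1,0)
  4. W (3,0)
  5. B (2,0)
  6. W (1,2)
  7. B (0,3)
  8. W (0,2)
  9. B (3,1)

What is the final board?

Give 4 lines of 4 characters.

Move 1: B@(3,2) -> caps B=0 W=0
Move 2: W@(3,3) -> caps B=0 W=0
Move 3: B@(1,0) -> caps B=0 W=0
Move 4: W@(3,0) -> caps B=0 W=0
Move 5: B@(2,0) -> caps B=0 W=0
Move 6: W@(1,2) -> caps B=0 W=0
Move 7: B@(0,3) -> caps B=0 W=0
Move 8: W@(0,2) -> caps B=0 W=0
Move 9: B@(3,1) -> caps B=1 W=0

Answer: ..WB
B.W.
B...
.BBW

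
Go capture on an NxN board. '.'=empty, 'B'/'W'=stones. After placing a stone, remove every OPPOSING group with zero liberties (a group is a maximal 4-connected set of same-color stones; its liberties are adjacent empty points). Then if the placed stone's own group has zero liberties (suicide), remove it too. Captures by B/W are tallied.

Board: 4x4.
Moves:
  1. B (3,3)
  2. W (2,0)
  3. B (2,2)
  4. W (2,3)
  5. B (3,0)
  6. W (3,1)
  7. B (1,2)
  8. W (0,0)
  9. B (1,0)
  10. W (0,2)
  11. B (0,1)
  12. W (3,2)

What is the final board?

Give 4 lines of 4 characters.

Move 1: B@(3,3) -> caps B=0 W=0
Move 2: W@(2,0) -> caps B=0 W=0
Move 3: B@(2,2) -> caps B=0 W=0
Move 4: W@(2,3) -> caps B=0 W=0
Move 5: B@(3,0) -> caps B=0 W=0
Move 6: W@(3,1) -> caps B=0 W=1
Move 7: B@(1,2) -> caps B=0 W=1
Move 8: W@(0,0) -> caps B=0 W=1
Move 9: B@(1,0) -> caps B=0 W=1
Move 10: W@(0,2) -> caps B=0 W=1
Move 11: B@(0,1) -> caps B=1 W=1
Move 12: W@(3,2) -> caps B=1 W=2

Answer: .BW.
B.B.
W.BW
.WW.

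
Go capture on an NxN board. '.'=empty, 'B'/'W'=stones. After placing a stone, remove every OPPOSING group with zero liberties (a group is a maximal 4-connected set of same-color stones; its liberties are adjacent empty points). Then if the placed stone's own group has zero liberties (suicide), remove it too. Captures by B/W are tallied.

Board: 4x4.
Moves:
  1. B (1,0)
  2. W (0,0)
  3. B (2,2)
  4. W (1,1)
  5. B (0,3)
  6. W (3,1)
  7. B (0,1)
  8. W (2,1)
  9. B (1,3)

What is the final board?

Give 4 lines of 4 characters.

Answer: .B.B
BW.B
.WB.
.W..

Derivation:
Move 1: B@(1,0) -> caps B=0 W=0
Move 2: W@(0,0) -> caps B=0 W=0
Move 3: B@(2,2) -> caps B=0 W=0
Move 4: W@(1,1) -> caps B=0 W=0
Move 5: B@(0,3) -> caps B=0 W=0
Move 6: W@(3,1) -> caps B=0 W=0
Move 7: B@(0,1) -> caps B=1 W=0
Move 8: W@(2,1) -> caps B=1 W=0
Move 9: B@(1,3) -> caps B=1 W=0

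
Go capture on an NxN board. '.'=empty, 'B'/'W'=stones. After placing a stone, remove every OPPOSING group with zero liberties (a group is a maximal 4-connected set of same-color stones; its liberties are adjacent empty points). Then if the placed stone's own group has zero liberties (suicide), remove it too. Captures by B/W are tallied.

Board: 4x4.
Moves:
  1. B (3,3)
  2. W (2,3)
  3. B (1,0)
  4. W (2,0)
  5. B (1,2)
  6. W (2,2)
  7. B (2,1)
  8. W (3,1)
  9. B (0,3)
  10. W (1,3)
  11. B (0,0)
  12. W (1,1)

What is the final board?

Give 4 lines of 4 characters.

Move 1: B@(3,3) -> caps B=0 W=0
Move 2: W@(2,3) -> caps B=0 W=0
Move 3: B@(1,0) -> caps B=0 W=0
Move 4: W@(2,0) -> caps B=0 W=0
Move 5: B@(1,2) -> caps B=0 W=0
Move 6: W@(2,2) -> caps B=0 W=0
Move 7: B@(2,1) -> caps B=0 W=0
Move 8: W@(3,1) -> caps B=0 W=0
Move 9: B@(0,3) -> caps B=0 W=0
Move 10: W@(1,3) -> caps B=0 W=0
Move 11: B@(0,0) -> caps B=0 W=0
Move 12: W@(1,1) -> caps B=0 W=1

Answer: B..B
BWBW
W.WW
.W.B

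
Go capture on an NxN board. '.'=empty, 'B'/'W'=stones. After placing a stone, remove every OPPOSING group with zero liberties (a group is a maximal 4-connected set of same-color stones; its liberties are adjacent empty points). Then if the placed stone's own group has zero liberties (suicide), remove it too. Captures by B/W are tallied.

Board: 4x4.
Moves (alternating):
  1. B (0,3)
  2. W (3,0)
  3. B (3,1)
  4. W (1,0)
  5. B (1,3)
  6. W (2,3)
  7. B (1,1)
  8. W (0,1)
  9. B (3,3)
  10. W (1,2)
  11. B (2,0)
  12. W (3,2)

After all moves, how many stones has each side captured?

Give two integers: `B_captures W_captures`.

Answer: 1 1

Derivation:
Move 1: B@(0,3) -> caps B=0 W=0
Move 2: W@(3,0) -> caps B=0 W=0
Move 3: B@(3,1) -> caps B=0 W=0
Move 4: W@(1,0) -> caps B=0 W=0
Move 5: B@(1,3) -> caps B=0 W=0
Move 6: W@(2,3) -> caps B=0 W=0
Move 7: B@(1,1) -> caps B=0 W=0
Move 8: W@(0,1) -> caps B=0 W=0
Move 9: B@(3,3) -> caps B=0 W=0
Move 10: W@(1,2) -> caps B=0 W=0
Move 11: B@(2,0) -> caps B=1 W=0
Move 12: W@(3,2) -> caps B=1 W=1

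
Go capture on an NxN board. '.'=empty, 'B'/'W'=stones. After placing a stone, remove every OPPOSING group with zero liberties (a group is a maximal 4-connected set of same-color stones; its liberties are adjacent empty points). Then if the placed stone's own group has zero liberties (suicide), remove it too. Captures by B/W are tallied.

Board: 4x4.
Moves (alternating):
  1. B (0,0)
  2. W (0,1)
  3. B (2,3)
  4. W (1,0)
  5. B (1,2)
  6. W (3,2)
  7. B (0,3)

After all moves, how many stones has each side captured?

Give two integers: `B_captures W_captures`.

Move 1: B@(0,0) -> caps B=0 W=0
Move 2: W@(0,1) -> caps B=0 W=0
Move 3: B@(2,3) -> caps B=0 W=0
Move 4: W@(1,0) -> caps B=0 W=1
Move 5: B@(1,2) -> caps B=0 W=1
Move 6: W@(3,2) -> caps B=0 W=1
Move 7: B@(0,3) -> caps B=0 W=1

Answer: 0 1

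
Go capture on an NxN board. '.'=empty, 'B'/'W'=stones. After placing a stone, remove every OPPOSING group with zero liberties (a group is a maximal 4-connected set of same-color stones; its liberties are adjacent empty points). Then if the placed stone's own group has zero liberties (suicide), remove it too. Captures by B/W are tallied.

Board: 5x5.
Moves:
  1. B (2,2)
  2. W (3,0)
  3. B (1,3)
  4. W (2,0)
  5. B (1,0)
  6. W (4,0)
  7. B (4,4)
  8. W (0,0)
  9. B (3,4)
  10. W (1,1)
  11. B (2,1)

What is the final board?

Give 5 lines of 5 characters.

Answer: W....
.W.B.
WBB..
W...B
W...B

Derivation:
Move 1: B@(2,2) -> caps B=0 W=0
Move 2: W@(3,0) -> caps B=0 W=0
Move 3: B@(1,3) -> caps B=0 W=0
Move 4: W@(2,0) -> caps B=0 W=0
Move 5: B@(1,0) -> caps B=0 W=0
Move 6: W@(4,0) -> caps B=0 W=0
Move 7: B@(4,4) -> caps B=0 W=0
Move 8: W@(0,0) -> caps B=0 W=0
Move 9: B@(3,4) -> caps B=0 W=0
Move 10: W@(1,1) -> caps B=0 W=1
Move 11: B@(2,1) -> caps B=0 W=1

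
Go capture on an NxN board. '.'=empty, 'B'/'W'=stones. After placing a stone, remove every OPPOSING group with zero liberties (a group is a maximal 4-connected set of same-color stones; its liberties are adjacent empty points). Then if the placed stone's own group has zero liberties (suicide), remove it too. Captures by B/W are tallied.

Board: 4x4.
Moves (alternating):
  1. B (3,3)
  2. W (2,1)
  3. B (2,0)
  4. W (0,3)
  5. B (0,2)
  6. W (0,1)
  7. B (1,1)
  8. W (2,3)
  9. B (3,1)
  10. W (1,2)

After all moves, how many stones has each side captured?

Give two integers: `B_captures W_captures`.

Move 1: B@(3,3) -> caps B=0 W=0
Move 2: W@(2,1) -> caps B=0 W=0
Move 3: B@(2,0) -> caps B=0 W=0
Move 4: W@(0,3) -> caps B=0 W=0
Move 5: B@(0,2) -> caps B=0 W=0
Move 6: W@(0,1) -> caps B=0 W=0
Move 7: B@(1,1) -> caps B=0 W=0
Move 8: W@(2,3) -> caps B=0 W=0
Move 9: B@(3,1) -> caps B=0 W=0
Move 10: W@(1,2) -> caps B=0 W=1

Answer: 0 1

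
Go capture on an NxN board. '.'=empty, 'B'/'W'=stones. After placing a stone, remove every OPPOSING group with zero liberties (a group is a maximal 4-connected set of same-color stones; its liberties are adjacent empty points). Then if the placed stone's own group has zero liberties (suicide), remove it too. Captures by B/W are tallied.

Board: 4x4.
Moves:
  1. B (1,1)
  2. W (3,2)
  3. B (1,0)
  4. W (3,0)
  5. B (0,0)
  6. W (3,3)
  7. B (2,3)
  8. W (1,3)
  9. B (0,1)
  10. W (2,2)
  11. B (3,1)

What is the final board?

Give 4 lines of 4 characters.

Move 1: B@(1,1) -> caps B=0 W=0
Move 2: W@(3,2) -> caps B=0 W=0
Move 3: B@(1,0) -> caps B=0 W=0
Move 4: W@(3,0) -> caps B=0 W=0
Move 5: B@(0,0) -> caps B=0 W=0
Move 6: W@(3,3) -> caps B=0 W=0
Move 7: B@(2,3) -> caps B=0 W=0
Move 8: W@(1,3) -> caps B=0 W=0
Move 9: B@(0,1) -> caps B=0 W=0
Move 10: W@(2,2) -> caps B=0 W=1
Move 11: B@(3,1) -> caps B=0 W=1

Answer: BB..
BB.W
..W.
WBWW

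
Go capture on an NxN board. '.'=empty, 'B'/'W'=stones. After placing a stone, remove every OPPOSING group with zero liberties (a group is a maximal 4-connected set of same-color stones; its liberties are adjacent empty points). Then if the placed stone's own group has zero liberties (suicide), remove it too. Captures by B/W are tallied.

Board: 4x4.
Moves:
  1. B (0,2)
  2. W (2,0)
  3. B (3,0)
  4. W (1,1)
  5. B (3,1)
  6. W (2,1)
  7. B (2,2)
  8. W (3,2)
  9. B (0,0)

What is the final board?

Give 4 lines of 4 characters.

Move 1: B@(0,2) -> caps B=0 W=0
Move 2: W@(2,0) -> caps B=0 W=0
Move 3: B@(3,0) -> caps B=0 W=0
Move 4: W@(1,1) -> caps B=0 W=0
Move 5: B@(3,1) -> caps B=0 W=0
Move 6: W@(2,1) -> caps B=0 W=0
Move 7: B@(2,2) -> caps B=0 W=0
Move 8: W@(3,2) -> caps B=0 W=2
Move 9: B@(0,0) -> caps B=0 W=2

Answer: B.B.
.W..
WWB.
..W.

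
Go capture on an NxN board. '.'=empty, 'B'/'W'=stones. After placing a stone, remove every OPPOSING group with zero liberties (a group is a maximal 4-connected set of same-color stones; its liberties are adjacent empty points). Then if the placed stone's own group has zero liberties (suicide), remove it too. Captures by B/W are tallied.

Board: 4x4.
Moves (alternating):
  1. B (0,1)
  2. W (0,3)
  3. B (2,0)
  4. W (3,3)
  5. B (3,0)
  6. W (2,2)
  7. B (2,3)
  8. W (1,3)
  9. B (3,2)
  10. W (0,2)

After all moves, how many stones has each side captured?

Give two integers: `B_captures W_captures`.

Move 1: B@(0,1) -> caps B=0 W=0
Move 2: W@(0,3) -> caps B=0 W=0
Move 3: B@(2,0) -> caps B=0 W=0
Move 4: W@(3,3) -> caps B=0 W=0
Move 5: B@(3,0) -> caps B=0 W=0
Move 6: W@(2,2) -> caps B=0 W=0
Move 7: B@(2,3) -> caps B=0 W=0
Move 8: W@(1,3) -> caps B=0 W=1
Move 9: B@(3,2) -> caps B=0 W=1
Move 10: W@(0,2) -> caps B=0 W=1

Answer: 0 1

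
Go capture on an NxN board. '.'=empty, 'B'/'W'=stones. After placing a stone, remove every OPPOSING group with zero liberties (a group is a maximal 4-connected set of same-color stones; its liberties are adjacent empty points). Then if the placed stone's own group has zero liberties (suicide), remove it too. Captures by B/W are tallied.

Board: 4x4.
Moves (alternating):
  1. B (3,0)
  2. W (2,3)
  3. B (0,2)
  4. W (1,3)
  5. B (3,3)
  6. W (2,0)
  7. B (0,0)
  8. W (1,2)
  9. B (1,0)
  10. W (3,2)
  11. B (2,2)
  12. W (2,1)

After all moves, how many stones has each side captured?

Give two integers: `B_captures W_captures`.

Answer: 0 2

Derivation:
Move 1: B@(3,0) -> caps B=0 W=0
Move 2: W@(2,3) -> caps B=0 W=0
Move 3: B@(0,2) -> caps B=0 W=0
Move 4: W@(1,3) -> caps B=0 W=0
Move 5: B@(3,3) -> caps B=0 W=0
Move 6: W@(2,0) -> caps B=0 W=0
Move 7: B@(0,0) -> caps B=0 W=0
Move 8: W@(1,2) -> caps B=0 W=0
Move 9: B@(1,0) -> caps B=0 W=0
Move 10: W@(3,2) -> caps B=0 W=1
Move 11: B@(2,2) -> caps B=0 W=1
Move 12: W@(2,1) -> caps B=0 W=2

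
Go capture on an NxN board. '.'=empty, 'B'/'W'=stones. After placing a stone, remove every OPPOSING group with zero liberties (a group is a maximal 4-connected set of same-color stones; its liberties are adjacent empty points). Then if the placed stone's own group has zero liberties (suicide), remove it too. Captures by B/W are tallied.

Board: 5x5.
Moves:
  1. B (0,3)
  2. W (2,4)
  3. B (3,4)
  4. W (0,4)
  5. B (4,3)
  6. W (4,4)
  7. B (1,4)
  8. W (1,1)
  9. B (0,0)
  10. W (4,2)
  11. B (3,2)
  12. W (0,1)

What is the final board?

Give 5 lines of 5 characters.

Move 1: B@(0,3) -> caps B=0 W=0
Move 2: W@(2,4) -> caps B=0 W=0
Move 3: B@(3,4) -> caps B=0 W=0
Move 4: W@(0,4) -> caps B=0 W=0
Move 5: B@(4,3) -> caps B=0 W=0
Move 6: W@(4,4) -> caps B=0 W=0
Move 7: B@(1,4) -> caps B=1 W=0
Move 8: W@(1,1) -> caps B=1 W=0
Move 9: B@(0,0) -> caps B=1 W=0
Move 10: W@(4,2) -> caps B=1 W=0
Move 11: B@(3,2) -> caps B=1 W=0
Move 12: W@(0,1) -> caps B=1 W=0

Answer: BW.B.
.W..B
....W
..B.B
..WB.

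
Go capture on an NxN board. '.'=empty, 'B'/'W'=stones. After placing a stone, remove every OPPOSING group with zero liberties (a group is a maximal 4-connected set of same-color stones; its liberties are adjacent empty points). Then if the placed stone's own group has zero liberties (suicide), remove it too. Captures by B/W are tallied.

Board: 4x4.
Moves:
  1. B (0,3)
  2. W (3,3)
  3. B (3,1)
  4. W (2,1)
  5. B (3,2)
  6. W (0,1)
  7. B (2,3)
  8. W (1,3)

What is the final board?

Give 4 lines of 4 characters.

Move 1: B@(0,3) -> caps B=0 W=0
Move 2: W@(3,3) -> caps B=0 W=0
Move 3: B@(3,1) -> caps B=0 W=0
Move 4: W@(2,1) -> caps B=0 W=0
Move 5: B@(3,2) -> caps B=0 W=0
Move 6: W@(0,1) -> caps B=0 W=0
Move 7: B@(2,3) -> caps B=1 W=0
Move 8: W@(1,3) -> caps B=1 W=0

Answer: .W.B
...W
.W.B
.BB.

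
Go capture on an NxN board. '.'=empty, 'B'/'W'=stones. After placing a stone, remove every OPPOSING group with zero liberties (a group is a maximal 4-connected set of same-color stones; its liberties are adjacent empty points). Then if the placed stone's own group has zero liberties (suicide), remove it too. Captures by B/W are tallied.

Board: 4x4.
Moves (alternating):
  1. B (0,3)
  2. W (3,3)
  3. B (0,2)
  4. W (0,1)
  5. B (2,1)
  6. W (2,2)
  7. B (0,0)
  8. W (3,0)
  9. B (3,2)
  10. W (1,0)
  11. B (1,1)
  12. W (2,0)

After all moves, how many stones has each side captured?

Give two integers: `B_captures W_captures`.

Move 1: B@(0,3) -> caps B=0 W=0
Move 2: W@(3,3) -> caps B=0 W=0
Move 3: B@(0,2) -> caps B=0 W=0
Move 4: W@(0,1) -> caps B=0 W=0
Move 5: B@(2,1) -> caps B=0 W=0
Move 6: W@(2,2) -> caps B=0 W=0
Move 7: B@(0,0) -> caps B=0 W=0
Move 8: W@(3,0) -> caps B=0 W=0
Move 9: B@(3,2) -> caps B=0 W=0
Move 10: W@(1,0) -> caps B=0 W=1
Move 11: B@(1,1) -> caps B=0 W=1
Move 12: W@(2,0) -> caps B=0 W=1

Answer: 0 1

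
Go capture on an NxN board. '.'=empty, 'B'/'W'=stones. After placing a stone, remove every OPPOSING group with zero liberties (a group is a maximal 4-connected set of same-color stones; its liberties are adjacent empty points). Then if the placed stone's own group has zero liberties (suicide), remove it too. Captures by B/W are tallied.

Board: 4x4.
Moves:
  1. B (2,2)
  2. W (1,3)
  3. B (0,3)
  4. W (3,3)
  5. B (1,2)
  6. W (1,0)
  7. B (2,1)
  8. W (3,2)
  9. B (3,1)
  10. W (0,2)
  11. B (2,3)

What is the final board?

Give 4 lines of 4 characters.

Move 1: B@(2,2) -> caps B=0 W=0
Move 2: W@(1,3) -> caps B=0 W=0
Move 3: B@(0,3) -> caps B=0 W=0
Move 4: W@(3,3) -> caps B=0 W=0
Move 5: B@(1,2) -> caps B=0 W=0
Move 6: W@(1,0) -> caps B=0 W=0
Move 7: B@(2,1) -> caps B=0 W=0
Move 8: W@(3,2) -> caps B=0 W=0
Move 9: B@(3,1) -> caps B=0 W=0
Move 10: W@(0,2) -> caps B=0 W=1
Move 11: B@(2,3) -> caps B=2 W=1

Answer: ..W.
W.BW
.BBB
.B..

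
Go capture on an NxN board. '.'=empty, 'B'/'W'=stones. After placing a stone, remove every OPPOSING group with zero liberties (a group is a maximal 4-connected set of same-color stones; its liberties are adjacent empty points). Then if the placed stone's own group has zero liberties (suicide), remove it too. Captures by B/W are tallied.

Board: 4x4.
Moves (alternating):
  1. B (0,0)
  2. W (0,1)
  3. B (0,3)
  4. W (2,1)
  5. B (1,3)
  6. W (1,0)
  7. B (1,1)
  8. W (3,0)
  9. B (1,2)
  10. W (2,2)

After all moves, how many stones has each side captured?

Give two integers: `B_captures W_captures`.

Move 1: B@(0,0) -> caps B=0 W=0
Move 2: W@(0,1) -> caps B=0 W=0
Move 3: B@(0,3) -> caps B=0 W=0
Move 4: W@(2,1) -> caps B=0 W=0
Move 5: B@(1,3) -> caps B=0 W=0
Move 6: W@(1,0) -> caps B=0 W=1
Move 7: B@(1,1) -> caps B=0 W=1
Move 8: W@(3,0) -> caps B=0 W=1
Move 9: B@(1,2) -> caps B=0 W=1
Move 10: W@(2,2) -> caps B=0 W=1

Answer: 0 1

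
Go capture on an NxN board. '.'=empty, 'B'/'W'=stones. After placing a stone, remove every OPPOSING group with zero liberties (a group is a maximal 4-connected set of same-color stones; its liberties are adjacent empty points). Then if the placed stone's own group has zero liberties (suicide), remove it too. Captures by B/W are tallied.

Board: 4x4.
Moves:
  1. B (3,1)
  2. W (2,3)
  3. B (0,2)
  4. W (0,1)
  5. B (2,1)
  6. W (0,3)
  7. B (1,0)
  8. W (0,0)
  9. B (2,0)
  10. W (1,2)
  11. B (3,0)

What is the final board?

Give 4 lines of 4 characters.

Answer: WW.W
B.W.
BB.W
BB..

Derivation:
Move 1: B@(3,1) -> caps B=0 W=0
Move 2: W@(2,3) -> caps B=0 W=0
Move 3: B@(0,2) -> caps B=0 W=0
Move 4: W@(0,1) -> caps B=0 W=0
Move 5: B@(2,1) -> caps B=0 W=0
Move 6: W@(0,3) -> caps B=0 W=0
Move 7: B@(1,0) -> caps B=0 W=0
Move 8: W@(0,0) -> caps B=0 W=0
Move 9: B@(2,0) -> caps B=0 W=0
Move 10: W@(1,2) -> caps B=0 W=1
Move 11: B@(3,0) -> caps B=0 W=1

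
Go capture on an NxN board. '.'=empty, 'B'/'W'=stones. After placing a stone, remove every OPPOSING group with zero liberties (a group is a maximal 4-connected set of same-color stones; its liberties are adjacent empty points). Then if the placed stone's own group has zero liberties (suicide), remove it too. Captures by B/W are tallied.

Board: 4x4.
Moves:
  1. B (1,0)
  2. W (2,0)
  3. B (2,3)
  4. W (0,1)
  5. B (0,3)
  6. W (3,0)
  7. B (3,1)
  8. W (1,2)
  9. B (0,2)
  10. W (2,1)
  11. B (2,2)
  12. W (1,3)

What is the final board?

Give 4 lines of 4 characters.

Answer: .W..
B.WW
WWBB
WB..

Derivation:
Move 1: B@(1,0) -> caps B=0 W=0
Move 2: W@(2,0) -> caps B=0 W=0
Move 3: B@(2,3) -> caps B=0 W=0
Move 4: W@(0,1) -> caps B=0 W=0
Move 5: B@(0,3) -> caps B=0 W=0
Move 6: W@(3,0) -> caps B=0 W=0
Move 7: B@(3,1) -> caps B=0 W=0
Move 8: W@(1,2) -> caps B=0 W=0
Move 9: B@(0,2) -> caps B=0 W=0
Move 10: W@(2,1) -> caps B=0 W=0
Move 11: B@(2,2) -> caps B=0 W=0
Move 12: W@(1,3) -> caps B=0 W=2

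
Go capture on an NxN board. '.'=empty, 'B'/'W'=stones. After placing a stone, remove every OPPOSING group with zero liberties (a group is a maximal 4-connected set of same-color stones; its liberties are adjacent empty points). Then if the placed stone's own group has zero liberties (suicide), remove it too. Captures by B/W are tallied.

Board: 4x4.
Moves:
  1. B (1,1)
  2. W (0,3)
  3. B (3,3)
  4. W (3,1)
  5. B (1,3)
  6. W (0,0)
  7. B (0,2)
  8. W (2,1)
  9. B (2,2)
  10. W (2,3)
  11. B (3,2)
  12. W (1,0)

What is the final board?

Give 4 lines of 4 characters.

Move 1: B@(1,1) -> caps B=0 W=0
Move 2: W@(0,3) -> caps B=0 W=0
Move 3: B@(3,3) -> caps B=0 W=0
Move 4: W@(3,1) -> caps B=0 W=0
Move 5: B@(1,3) -> caps B=0 W=0
Move 6: W@(0,0) -> caps B=0 W=0
Move 7: B@(0,2) -> caps B=1 W=0
Move 8: W@(2,1) -> caps B=1 W=0
Move 9: B@(2,2) -> caps B=1 W=0
Move 10: W@(2,3) -> caps B=1 W=0
Move 11: B@(3,2) -> caps B=1 W=0
Move 12: W@(1,0) -> caps B=1 W=0

Answer: W.B.
WB.B
.WB.
.WBB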